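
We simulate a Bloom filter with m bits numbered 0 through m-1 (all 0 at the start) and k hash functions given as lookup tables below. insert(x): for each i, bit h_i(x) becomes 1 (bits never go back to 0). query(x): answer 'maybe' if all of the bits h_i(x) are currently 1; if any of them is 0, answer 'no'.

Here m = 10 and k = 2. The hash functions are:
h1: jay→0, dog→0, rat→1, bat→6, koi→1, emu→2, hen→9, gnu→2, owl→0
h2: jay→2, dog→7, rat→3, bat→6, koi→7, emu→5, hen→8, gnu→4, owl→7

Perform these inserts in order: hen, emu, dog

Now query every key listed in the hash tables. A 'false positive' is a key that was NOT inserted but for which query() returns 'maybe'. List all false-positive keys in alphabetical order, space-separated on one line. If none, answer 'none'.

Start: bits=0000000000
After insert 'hen': sets bits 8 9 -> bits=0000000011
After insert 'emu': sets bits 2 5 -> bits=0010010011
After insert 'dog': sets bits 0 7 -> bits=1010010111
Not inserted: bat gnu jay koi owl rat — query each against bits=1010010111:
query bat: checks bit6=0 (has a 0) -> no => not a false positive
query gnu: checks bit2=1, bit4=0 (has a 0) -> no => not a false positive
query jay: checks bit0=1, bit2=1 (all 1) -> maybe => FALSE POSITIVE
query koi: checks bit1=0, bit7=1 (has a 0) -> no => not a false positive
query owl: checks bit0=1, bit7=1 (all 1) -> maybe => FALSE POSITIVE
query rat: checks bit1=0, bit3=0 (has a 0) -> no => not a false positive
False positives (alphabetical): jay owl

Answer: jay owl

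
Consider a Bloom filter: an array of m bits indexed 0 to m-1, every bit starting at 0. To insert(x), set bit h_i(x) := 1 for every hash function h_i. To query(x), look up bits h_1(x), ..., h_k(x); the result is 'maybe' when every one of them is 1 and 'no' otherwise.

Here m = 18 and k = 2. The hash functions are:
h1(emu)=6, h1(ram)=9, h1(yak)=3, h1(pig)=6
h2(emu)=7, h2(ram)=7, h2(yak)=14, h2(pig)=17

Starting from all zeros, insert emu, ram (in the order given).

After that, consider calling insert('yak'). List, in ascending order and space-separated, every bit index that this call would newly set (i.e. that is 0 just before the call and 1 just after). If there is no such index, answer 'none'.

Start: bits=000000000000000000
After insert 'emu': sets bits 6 7 -> bits=000000110000000000
After insert 'ram': sets bits 7 9 -> bits=000000110100000000
insert 'yak' would touch bits 3 14; currently bit3=0, bit14=0
Bits that are 0 among those (would change 0->1): 3 14

Answer: 3 14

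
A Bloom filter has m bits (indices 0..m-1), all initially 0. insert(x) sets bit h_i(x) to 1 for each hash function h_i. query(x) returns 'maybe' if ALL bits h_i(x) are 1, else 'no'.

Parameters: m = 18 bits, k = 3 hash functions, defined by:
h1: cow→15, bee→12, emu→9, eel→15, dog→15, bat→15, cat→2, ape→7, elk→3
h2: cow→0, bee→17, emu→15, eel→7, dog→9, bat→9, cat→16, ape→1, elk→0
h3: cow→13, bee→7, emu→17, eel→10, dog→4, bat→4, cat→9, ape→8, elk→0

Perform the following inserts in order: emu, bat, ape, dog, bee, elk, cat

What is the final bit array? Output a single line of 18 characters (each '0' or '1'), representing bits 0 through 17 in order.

Answer: 111110011100100111

Derivation:
Start: bits=000000000000000000
After insert 'emu': sets bits 9 15 17 -> bits=000000000100000101
After insert 'bat': sets bits 4 9 15 -> bits=000010000100000101
After insert 'ape': sets bits 1 7 8 -> bits=010010011100000101
After insert 'dog': sets bits 4 9 15 -> bits=010010011100000101
After insert 'bee': sets bits 7 12 17 -> bits=010010011100100101
After insert 'elk': sets bits 0 3 -> bits=110110011100100101
After insert 'cat': sets bits 2 9 16 -> bits=111110011100100111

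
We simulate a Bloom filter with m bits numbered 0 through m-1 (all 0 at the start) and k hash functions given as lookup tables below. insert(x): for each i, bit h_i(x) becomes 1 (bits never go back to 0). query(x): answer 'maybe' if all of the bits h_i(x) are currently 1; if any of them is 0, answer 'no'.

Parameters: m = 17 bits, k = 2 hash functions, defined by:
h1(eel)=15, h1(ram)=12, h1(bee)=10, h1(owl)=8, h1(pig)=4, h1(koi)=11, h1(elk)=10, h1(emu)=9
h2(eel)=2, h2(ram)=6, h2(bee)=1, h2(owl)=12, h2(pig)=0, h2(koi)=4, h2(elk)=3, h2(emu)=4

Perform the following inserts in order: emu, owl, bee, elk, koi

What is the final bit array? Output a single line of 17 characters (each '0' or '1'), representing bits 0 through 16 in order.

Start: bits=00000000000000000
After insert 'emu': sets bits 4 9 -> bits=00001000010000000
After insert 'owl': sets bits 8 12 -> bits=00001000110010000
After insert 'bee': sets bits 1 10 -> bits=01001000111010000
After insert 'elk': sets bits 3 10 -> bits=01011000111010000
After insert 'koi': sets bits 4 11 -> bits=01011000111110000

Answer: 01011000111110000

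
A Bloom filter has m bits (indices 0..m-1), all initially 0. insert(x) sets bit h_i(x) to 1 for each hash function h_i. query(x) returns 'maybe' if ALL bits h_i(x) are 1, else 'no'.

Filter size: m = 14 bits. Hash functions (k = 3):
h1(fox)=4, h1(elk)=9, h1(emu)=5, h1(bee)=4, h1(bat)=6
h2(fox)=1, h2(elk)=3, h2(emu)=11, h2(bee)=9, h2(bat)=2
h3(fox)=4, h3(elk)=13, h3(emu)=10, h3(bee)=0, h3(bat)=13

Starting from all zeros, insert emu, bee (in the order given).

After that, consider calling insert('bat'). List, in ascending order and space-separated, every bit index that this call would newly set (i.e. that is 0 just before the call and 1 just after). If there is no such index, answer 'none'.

Start: bits=00000000000000
After insert 'emu': sets bits 5 10 11 -> bits=00000100001100
After insert 'bee': sets bits 0 4 9 -> bits=10001100011100
insert 'bat' would touch bits 2 6 13; currently bit2=0, bit6=0, bit13=0
Bits that are 0 among those (would change 0->1): 2 6 13

Answer: 2 6 13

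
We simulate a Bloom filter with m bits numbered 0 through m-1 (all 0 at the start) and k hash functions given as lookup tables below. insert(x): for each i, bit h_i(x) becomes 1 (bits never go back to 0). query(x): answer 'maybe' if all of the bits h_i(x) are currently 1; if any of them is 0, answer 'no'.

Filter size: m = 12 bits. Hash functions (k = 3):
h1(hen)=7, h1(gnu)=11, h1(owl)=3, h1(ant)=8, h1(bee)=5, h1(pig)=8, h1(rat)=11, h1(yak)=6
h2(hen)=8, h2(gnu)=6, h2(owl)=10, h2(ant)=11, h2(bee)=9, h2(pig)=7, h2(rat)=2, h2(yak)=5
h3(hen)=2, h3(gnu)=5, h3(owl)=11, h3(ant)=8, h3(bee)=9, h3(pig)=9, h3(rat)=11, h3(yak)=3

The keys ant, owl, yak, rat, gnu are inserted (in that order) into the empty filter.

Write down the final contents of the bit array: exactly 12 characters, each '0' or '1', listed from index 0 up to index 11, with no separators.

Answer: 001101101011

Derivation:
Start: bits=000000000000
After insert 'ant': sets bits 8 11 -> bits=000000001001
After insert 'owl': sets bits 3 10 11 -> bits=000100001011
After insert 'yak': sets bits 3 5 6 -> bits=000101101011
After insert 'rat': sets bits 2 11 -> bits=001101101011
After insert 'gnu': sets bits 5 6 11 -> bits=001101101011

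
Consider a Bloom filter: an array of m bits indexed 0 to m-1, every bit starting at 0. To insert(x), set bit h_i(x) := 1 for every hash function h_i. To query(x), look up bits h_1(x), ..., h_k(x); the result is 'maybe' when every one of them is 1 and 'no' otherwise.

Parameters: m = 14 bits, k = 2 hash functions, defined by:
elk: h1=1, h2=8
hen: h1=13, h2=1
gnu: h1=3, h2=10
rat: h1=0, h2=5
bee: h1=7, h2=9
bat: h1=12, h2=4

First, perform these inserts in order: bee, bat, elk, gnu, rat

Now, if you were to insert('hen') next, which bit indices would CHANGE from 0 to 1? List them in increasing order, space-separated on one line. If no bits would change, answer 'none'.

Start: bits=00000000000000
After insert 'bee': sets bits 7 9 -> bits=00000001010000
After insert 'bat': sets bits 4 12 -> bits=00001001010010
After insert 'elk': sets bits 1 8 -> bits=01001001110010
After insert 'gnu': sets bits 3 10 -> bits=01011001111010
After insert 'rat': sets bits 0 5 -> bits=11011101111010
insert 'hen' would touch bits 1 13; currently bit1=1, bit13=0
Bits that are 0 among those (would change 0->1): 13

Answer: 13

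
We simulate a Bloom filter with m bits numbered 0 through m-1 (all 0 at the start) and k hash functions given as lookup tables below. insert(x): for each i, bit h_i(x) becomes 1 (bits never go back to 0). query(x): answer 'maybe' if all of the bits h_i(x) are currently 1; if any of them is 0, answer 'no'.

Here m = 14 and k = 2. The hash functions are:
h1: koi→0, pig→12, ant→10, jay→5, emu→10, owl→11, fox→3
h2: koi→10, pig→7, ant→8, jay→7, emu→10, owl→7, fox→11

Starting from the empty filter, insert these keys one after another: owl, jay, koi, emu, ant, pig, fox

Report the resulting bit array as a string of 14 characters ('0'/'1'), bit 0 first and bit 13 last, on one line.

Answer: 10010101101110

Derivation:
Start: bits=00000000000000
After insert 'owl': sets bits 7 11 -> bits=00000001000100
After insert 'jay': sets bits 5 7 -> bits=00000101000100
After insert 'koi': sets bits 0 10 -> bits=10000101001100
After insert 'emu': sets bits 10 -> bits=10000101001100
After insert 'ant': sets bits 8 10 -> bits=10000101101100
After insert 'pig': sets bits 7 12 -> bits=10000101101110
After insert 'fox': sets bits 3 11 -> bits=10010101101110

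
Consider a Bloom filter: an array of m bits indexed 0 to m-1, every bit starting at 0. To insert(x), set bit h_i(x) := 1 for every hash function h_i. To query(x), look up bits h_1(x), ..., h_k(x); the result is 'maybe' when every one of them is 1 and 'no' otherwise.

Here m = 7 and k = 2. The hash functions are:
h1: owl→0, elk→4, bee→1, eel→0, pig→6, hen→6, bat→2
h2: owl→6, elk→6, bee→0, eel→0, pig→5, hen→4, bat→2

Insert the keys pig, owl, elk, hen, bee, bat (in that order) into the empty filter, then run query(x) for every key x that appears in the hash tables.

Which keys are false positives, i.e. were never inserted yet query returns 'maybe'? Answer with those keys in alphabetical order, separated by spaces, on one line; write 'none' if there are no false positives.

Answer: eel

Derivation:
Start: bits=0000000
After insert 'pig': sets bits 5 6 -> bits=0000011
After insert 'owl': sets bits 0 6 -> bits=1000011
After insert 'elk': sets bits 4 6 -> bits=1000111
After insert 'hen': sets bits 4 6 -> bits=1000111
After insert 'bee': sets bits 0 1 -> bits=1100111
After insert 'bat': sets bits 2 -> bits=1110111
Not inserted: eel — query each against bits=1110111:
query eel: checks bit0=1 (all 1) -> maybe => FALSE POSITIVE
False positives (alphabetical): eel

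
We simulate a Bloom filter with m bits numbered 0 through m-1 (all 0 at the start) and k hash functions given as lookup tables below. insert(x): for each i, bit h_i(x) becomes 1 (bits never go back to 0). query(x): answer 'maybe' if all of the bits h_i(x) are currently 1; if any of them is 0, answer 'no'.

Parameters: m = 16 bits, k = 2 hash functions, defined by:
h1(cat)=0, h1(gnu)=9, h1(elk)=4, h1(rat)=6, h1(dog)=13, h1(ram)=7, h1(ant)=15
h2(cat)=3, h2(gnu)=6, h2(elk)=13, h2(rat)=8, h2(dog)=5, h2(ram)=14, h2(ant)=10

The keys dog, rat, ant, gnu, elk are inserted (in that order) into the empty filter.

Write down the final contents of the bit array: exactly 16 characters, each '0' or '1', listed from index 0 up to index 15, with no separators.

Answer: 0000111011100101

Derivation:
Start: bits=0000000000000000
After insert 'dog': sets bits 5 13 -> bits=0000010000000100
After insert 'rat': sets bits 6 8 -> bits=0000011010000100
After insert 'ant': sets bits 10 15 -> bits=0000011010100101
After insert 'gnu': sets bits 6 9 -> bits=0000011011100101
After insert 'elk': sets bits 4 13 -> bits=0000111011100101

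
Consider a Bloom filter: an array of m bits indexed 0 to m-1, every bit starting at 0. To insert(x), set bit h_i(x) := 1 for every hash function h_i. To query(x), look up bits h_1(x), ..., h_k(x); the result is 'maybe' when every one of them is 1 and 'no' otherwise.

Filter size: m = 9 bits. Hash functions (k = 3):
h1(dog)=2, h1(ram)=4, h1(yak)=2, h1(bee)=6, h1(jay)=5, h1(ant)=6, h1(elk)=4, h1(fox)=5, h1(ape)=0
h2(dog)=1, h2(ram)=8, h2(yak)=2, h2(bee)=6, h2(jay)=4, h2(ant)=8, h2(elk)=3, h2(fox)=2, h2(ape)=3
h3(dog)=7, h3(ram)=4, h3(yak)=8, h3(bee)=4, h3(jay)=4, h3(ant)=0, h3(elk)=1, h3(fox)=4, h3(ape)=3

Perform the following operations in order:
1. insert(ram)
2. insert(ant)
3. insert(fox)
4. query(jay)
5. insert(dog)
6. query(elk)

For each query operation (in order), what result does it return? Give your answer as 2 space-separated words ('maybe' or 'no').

Answer: maybe no

Derivation:
Start: bits=000000000
Op 1: insert ram -> sets bits 4 8 -> bits=000010001
Op 2: insert ant -> sets bits 0 6 8 -> bits=100010101
Op 3: insert fox -> sets bits 2 4 5 -> bits=101011101
Op 4: query jay -> checks bit4=1, bit5=1 (all 1) -> maybe
Op 5: insert dog -> sets bits 1 2 7 -> bits=111011111
Op 6: query elk -> checks bit1=1, bit3=0, bit4=1 (has a 0) -> no
Query results in order: maybe no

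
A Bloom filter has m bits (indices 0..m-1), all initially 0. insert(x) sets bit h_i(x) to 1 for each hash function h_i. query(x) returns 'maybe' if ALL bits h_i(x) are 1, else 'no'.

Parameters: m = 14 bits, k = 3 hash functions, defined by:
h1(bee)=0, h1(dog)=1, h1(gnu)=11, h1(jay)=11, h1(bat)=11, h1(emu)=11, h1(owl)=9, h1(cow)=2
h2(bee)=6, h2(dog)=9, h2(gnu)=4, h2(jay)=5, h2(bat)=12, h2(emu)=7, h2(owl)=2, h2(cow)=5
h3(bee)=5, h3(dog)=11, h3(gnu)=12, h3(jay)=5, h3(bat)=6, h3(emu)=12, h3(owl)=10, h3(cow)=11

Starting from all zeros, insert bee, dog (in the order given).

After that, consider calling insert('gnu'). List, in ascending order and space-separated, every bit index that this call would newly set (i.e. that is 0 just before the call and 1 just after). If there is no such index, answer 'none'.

Start: bits=00000000000000
After insert 'bee': sets bits 0 5 6 -> bits=10000110000000
After insert 'dog': sets bits 1 9 11 -> bits=11000110010100
insert 'gnu' would touch bits 4 11 12; currently bit4=0, bit11=1, bit12=0
Bits that are 0 among those (would change 0->1): 4 12

Answer: 4 12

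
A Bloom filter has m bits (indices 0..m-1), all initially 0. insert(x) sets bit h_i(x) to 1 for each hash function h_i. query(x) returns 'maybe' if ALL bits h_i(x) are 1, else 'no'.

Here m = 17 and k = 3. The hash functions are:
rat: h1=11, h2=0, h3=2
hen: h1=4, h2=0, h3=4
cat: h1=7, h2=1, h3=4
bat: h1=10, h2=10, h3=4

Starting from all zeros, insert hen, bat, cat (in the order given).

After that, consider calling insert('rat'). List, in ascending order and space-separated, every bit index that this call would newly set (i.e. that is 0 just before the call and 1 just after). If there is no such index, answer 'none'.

Start: bits=00000000000000000
After insert 'hen': sets bits 0 4 -> bits=10001000000000000
After insert 'bat': sets bits 4 10 -> bits=10001000001000000
After insert 'cat': sets bits 1 4 7 -> bits=11001001001000000
insert 'rat' would touch bits 0 2 11; currently bit0=1, bit2=0, bit11=0
Bits that are 0 among those (would change 0->1): 2 11

Answer: 2 11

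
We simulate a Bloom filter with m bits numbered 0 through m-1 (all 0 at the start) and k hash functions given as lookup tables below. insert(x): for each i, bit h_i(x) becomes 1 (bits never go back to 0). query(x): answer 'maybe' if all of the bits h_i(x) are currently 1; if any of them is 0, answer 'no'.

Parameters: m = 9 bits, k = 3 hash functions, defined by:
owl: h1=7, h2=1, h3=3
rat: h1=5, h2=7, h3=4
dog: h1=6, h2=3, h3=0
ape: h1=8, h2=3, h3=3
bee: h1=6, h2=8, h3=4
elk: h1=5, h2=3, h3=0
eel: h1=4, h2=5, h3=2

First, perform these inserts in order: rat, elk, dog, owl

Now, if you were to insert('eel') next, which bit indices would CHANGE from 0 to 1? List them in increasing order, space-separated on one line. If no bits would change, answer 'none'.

Start: bits=000000000
After insert 'rat': sets bits 4 5 7 -> bits=000011010
After insert 'elk': sets bits 0 3 5 -> bits=100111010
After insert 'dog': sets bits 0 3 6 -> bits=100111110
After insert 'owl': sets bits 1 3 7 -> bits=110111110
insert 'eel' would touch bits 2 4 5; currently bit2=0, bit4=1, bit5=1
Bits that are 0 among those (would change 0->1): 2

Answer: 2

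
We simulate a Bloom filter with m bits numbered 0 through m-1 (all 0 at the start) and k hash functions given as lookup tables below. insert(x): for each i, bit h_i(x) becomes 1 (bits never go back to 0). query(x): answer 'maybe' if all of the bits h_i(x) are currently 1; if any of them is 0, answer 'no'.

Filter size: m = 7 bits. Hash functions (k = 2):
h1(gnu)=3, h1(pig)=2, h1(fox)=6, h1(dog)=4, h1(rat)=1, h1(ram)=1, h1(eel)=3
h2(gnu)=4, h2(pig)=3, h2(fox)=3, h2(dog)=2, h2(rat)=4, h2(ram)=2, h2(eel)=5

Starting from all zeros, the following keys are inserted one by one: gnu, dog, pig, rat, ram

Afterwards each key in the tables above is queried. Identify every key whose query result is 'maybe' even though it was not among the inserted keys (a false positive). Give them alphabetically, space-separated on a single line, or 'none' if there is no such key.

Answer: none

Derivation:
Start: bits=0000000
After insert 'gnu': sets bits 3 4 -> bits=0001100
After insert 'dog': sets bits 2 4 -> bits=0011100
After insert 'pig': sets bits 2 3 -> bits=0011100
After insert 'rat': sets bits 1 4 -> bits=0111100
After insert 'ram': sets bits 1 2 -> bits=0111100
Not inserted: eel fox — query each against bits=0111100:
query eel: checks bit3=1, bit5=0 (has a 0) -> no => not a false positive
query fox: checks bit3=1, bit6=0 (has a 0) -> no => not a false positive
False positives (alphabetical): none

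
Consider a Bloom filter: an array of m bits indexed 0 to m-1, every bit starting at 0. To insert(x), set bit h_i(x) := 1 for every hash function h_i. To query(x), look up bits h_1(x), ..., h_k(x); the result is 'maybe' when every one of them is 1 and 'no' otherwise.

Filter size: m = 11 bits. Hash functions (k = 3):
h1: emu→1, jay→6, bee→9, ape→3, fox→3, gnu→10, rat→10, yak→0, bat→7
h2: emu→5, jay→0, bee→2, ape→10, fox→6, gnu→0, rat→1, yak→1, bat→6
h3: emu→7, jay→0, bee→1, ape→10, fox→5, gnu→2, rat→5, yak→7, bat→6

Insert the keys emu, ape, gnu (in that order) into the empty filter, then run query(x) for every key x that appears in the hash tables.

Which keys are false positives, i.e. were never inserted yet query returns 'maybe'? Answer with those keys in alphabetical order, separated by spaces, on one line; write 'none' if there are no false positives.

Start: bits=00000000000
After insert 'emu': sets bits 1 5 7 -> bits=01000101000
After insert 'ape': sets bits 3 10 -> bits=01010101001
After insert 'gnu': sets bits 0 2 10 -> bits=11110101001
Not inserted: bat bee fox jay rat yak — query each against bits=11110101001:
query bat: checks bit6=0, bit7=1 (has a 0) -> no => not a false positive
query bee: checks bit1=1, bit2=1, bit9=0 (has a 0) -> no => not a false positive
query fox: checks bit3=1, bit5=1, bit6=0 (has a 0) -> no => not a false positive
query jay: checks bit0=1, bit6=0 (has a 0) -> no => not a false positive
query rat: checks bit1=1, bit5=1, bit10=1 (all 1) -> maybe => FALSE POSITIVE
query yak: checks bit0=1, bit1=1, bit7=1 (all 1) -> maybe => FALSE POSITIVE
False positives (alphabetical): rat yak

Answer: rat yak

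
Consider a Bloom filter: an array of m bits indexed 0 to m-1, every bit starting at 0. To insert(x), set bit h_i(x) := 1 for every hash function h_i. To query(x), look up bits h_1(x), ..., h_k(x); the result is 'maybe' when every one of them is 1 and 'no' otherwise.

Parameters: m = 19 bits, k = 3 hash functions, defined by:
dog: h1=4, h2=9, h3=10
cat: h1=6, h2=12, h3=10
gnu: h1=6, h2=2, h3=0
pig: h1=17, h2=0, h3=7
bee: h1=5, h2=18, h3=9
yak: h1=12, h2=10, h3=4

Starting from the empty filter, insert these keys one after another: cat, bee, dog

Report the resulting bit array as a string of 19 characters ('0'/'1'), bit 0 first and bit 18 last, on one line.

Start: bits=0000000000000000000
After insert 'cat': sets bits 6 10 12 -> bits=0000001000101000000
After insert 'bee': sets bits 5 9 18 -> bits=0000011001101000001
After insert 'dog': sets bits 4 9 10 -> bits=0000111001101000001

Answer: 0000111001101000001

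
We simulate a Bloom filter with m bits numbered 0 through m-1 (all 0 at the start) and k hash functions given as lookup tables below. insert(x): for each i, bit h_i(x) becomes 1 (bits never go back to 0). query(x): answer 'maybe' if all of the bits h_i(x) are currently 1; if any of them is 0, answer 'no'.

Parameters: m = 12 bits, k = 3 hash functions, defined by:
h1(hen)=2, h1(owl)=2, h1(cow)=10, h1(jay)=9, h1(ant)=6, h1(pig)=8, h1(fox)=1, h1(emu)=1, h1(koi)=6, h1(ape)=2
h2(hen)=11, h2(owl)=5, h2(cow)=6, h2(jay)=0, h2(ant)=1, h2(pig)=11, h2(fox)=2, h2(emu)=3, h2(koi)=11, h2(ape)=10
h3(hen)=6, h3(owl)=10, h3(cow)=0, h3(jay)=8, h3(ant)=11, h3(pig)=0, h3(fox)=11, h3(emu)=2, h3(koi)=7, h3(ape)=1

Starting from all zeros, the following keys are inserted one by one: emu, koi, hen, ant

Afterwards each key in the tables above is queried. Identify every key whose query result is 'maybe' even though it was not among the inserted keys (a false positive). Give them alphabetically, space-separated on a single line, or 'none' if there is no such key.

Start: bits=000000000000
After insert 'emu': sets bits 1 2 3 -> bits=011100000000
After insert 'koi': sets bits 6 7 11 -> bits=011100110001
After insert 'hen': sets bits 2 6 11 -> bits=011100110001
After insert 'ant': sets bits 1 6 11 -> bits=011100110001
Not inserted: ape cow fox jay owl pig — query each against bits=011100110001:
query ape: checks bit1=1, bit2=1, bit10=0 (has a 0) -> no => not a false positive
query cow: checks bit0=0, bit6=1, bit10=0 (has a 0) -> no => not a false positive
query fox: checks bit1=1, bit2=1, bit11=1 (all 1) -> maybe => FALSE POSITIVE
query jay: checks bit0=0, bit8=0, bit9=0 (has a 0) -> no => not a false positive
query owl: checks bit2=1, bit5=0, bit10=0 (has a 0) -> no => not a false positive
query pig: checks bit0=0, bit8=0, bit11=1 (has a 0) -> no => not a false positive
False positives (alphabetical): fox

Answer: fox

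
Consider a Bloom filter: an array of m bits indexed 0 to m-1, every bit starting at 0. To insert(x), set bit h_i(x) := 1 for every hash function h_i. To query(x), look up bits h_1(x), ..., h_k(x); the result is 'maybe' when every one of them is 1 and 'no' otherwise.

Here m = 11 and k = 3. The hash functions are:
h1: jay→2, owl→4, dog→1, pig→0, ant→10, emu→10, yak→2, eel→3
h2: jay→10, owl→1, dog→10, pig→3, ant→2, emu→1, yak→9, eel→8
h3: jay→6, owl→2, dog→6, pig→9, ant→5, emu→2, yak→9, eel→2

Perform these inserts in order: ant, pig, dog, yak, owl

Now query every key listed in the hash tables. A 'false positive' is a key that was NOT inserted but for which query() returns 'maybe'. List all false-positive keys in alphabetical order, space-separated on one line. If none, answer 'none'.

Answer: emu jay

Derivation:
Start: bits=00000000000
After insert 'ant': sets bits 2 5 10 -> bits=00100100001
After insert 'pig': sets bits 0 3 9 -> bits=10110100011
After insert 'dog': sets bits 1 6 10 -> bits=11110110011
After insert 'yak': sets bits 2 9 -> bits=11110110011
After insert 'owl': sets bits 1 2 4 -> bits=11111110011
Not inserted: eel emu jay — query each against bits=11111110011:
query eel: checks bit2=1, bit3=1, bit8=0 (has a 0) -> no => not a false positive
query emu: checks bit1=1, bit2=1, bit10=1 (all 1) -> maybe => FALSE POSITIVE
query jay: checks bit2=1, bit6=1, bit10=1 (all 1) -> maybe => FALSE POSITIVE
False positives (alphabetical): emu jay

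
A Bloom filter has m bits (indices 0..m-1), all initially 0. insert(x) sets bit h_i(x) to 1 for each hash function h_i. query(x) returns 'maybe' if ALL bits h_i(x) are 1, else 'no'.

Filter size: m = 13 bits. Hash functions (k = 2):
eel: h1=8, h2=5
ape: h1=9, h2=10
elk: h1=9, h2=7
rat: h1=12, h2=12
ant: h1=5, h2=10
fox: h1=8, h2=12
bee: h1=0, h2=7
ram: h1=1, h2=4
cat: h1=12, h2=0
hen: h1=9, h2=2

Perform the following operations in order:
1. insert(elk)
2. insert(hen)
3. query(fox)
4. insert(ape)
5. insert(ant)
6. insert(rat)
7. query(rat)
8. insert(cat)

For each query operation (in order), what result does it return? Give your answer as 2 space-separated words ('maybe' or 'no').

Start: bits=0000000000000
Op 1: insert elk -> sets bits 7 9 -> bits=0000000101000
Op 2: insert hen -> sets bits 2 9 -> bits=0010000101000
Op 3: query fox -> checks bit8=0, bit12=0 (has a 0) -> no
Op 4: insert ape -> sets bits 9 10 -> bits=0010000101100
Op 5: insert ant -> sets bits 5 10 -> bits=0010010101100
Op 6: insert rat -> sets bits 12 -> bits=0010010101101
Op 7: query rat -> checks bit12=1 (all 1) -> maybe
Op 8: insert cat -> sets bits 0 12 -> bits=1010010101101
Query results in order: no maybe

Answer: no maybe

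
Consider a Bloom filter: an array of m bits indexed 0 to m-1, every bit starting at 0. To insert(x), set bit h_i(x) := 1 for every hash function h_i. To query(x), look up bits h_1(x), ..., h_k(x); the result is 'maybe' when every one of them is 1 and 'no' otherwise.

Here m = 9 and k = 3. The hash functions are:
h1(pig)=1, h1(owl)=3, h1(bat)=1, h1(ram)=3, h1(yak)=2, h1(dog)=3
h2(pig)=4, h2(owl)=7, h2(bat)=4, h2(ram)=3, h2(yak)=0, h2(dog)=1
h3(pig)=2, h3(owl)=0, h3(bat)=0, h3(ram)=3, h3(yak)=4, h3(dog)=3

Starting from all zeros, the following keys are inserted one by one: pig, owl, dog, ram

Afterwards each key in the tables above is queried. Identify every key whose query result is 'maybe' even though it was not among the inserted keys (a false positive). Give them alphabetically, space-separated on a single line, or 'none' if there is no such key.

Start: bits=000000000
After insert 'pig': sets bits 1 2 4 -> bits=011010000
After insert 'owl': sets bits 0 3 7 -> bits=111110010
After insert 'dog': sets bits 1 3 -> bits=111110010
After insert 'ram': sets bits 3 -> bits=111110010
Not inserted: bat yak — query each against bits=111110010:
query bat: checks bit0=1, bit1=1, bit4=1 (all 1) -> maybe => FALSE POSITIVE
query yak: checks bit0=1, bit2=1, bit4=1 (all 1) -> maybe => FALSE POSITIVE
False positives (alphabetical): bat yak

Answer: bat yak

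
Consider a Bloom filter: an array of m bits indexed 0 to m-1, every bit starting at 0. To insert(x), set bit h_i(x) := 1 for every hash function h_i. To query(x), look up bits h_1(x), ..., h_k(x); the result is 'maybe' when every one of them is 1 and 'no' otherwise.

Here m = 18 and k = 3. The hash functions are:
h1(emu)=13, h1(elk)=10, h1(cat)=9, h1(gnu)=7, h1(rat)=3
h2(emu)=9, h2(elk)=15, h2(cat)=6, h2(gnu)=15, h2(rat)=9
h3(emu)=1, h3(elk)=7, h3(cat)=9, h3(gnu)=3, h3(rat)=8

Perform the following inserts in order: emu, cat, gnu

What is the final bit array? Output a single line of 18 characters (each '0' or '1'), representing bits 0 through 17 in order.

Start: bits=000000000000000000
After insert 'emu': sets bits 1 9 13 -> bits=010000000100010000
After insert 'cat': sets bits 6 9 -> bits=010000100100010000
After insert 'gnu': sets bits 3 7 15 -> bits=010100110100010100

Answer: 010100110100010100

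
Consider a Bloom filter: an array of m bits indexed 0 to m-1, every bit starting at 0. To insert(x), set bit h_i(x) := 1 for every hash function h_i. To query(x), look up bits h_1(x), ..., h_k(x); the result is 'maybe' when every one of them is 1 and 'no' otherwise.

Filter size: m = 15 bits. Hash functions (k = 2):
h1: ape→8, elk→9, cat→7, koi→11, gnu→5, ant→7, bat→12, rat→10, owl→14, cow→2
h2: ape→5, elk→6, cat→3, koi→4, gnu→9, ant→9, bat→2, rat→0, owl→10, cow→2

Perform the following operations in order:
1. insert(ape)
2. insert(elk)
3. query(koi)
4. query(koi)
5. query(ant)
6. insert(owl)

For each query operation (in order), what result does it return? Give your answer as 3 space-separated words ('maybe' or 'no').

Start: bits=000000000000000
Op 1: insert ape -> sets bits 5 8 -> bits=000001001000000
Op 2: insert elk -> sets bits 6 9 -> bits=000001101100000
Op 3: query koi -> checks bit4=0, bit11=0 (has a 0) -> no
Op 4: query koi -> checks bit4=0, bit11=0 (has a 0) -> no
Op 5: query ant -> checks bit7=0, bit9=1 (has a 0) -> no
Op 6: insert owl -> sets bits 10 14 -> bits=000001101110001
Query results in order: no no no

Answer: no no no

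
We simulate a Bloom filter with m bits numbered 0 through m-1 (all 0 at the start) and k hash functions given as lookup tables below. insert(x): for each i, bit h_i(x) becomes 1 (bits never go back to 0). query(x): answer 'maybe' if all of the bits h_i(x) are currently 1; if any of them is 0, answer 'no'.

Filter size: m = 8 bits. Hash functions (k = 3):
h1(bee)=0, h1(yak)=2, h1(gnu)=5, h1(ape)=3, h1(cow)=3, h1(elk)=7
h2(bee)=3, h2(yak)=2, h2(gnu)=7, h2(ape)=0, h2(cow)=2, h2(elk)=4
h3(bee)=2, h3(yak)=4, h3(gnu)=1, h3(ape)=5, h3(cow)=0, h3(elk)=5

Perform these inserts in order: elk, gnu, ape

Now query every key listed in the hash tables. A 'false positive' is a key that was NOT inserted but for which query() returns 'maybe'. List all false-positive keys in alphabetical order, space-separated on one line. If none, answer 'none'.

Start: bits=00000000
After insert 'elk': sets bits 4 5 7 -> bits=00001101
After insert 'gnu': sets bits 1 5 7 -> bits=01001101
After insert 'ape': sets bits 0 3 5 -> bits=11011101
Not inserted: bee cow yak — query each against bits=11011101:
query bee: checks bit0=1, bit2=0, bit3=1 (has a 0) -> no => not a false positive
query cow: checks bit0=1, bit2=0, bit3=1 (has a 0) -> no => not a false positive
query yak: checks bit2=0, bit4=1 (has a 0) -> no => not a false positive
False positives (alphabetical): none

Answer: none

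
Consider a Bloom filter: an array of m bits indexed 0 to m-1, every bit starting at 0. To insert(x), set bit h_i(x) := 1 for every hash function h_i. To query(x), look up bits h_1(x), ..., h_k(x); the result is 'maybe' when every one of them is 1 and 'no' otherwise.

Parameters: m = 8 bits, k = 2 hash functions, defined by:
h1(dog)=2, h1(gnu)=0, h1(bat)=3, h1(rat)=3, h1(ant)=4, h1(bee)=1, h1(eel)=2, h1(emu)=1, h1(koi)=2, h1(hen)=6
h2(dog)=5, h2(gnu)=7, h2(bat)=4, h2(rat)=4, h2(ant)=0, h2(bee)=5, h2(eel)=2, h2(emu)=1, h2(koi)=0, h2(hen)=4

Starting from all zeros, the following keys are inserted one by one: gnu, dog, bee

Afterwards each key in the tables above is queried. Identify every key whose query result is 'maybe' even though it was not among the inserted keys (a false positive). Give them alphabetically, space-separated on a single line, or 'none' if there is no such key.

Start: bits=00000000
After insert 'gnu': sets bits 0 7 -> bits=10000001
After insert 'dog': sets bits 2 5 -> bits=10100101
After insert 'bee': sets bits 1 5 -> bits=11100101
Not inserted: ant bat eel emu hen koi rat — query each against bits=11100101:
query ant: checks bit0=1, bit4=0 (has a 0) -> no => not a false positive
query bat: checks bit3=0, bit4=0 (has a 0) -> no => not a false positive
query eel: checks bit2=1 (all 1) -> maybe => FALSE POSITIVE
query emu: checks bit1=1 (all 1) -> maybe => FALSE POSITIVE
query hen: checks bit4=0, bit6=0 (has a 0) -> no => not a false positive
query koi: checks bit0=1, bit2=1 (all 1) -> maybe => FALSE POSITIVE
query rat: checks bit3=0, bit4=0 (has a 0) -> no => not a false positive
False positives (alphabetical): eel emu koi

Answer: eel emu koi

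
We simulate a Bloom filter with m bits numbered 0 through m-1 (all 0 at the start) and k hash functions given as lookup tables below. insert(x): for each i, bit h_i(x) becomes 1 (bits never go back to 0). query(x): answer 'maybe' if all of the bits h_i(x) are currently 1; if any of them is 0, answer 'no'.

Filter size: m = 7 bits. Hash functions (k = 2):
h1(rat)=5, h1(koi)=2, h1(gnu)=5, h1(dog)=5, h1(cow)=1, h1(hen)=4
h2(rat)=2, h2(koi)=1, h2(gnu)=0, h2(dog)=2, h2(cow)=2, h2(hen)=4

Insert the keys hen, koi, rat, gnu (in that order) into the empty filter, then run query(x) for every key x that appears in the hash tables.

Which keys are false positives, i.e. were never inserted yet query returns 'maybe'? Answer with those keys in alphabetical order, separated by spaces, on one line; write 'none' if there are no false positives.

Answer: cow dog

Derivation:
Start: bits=0000000
After insert 'hen': sets bits 4 -> bits=0000100
After insert 'koi': sets bits 1 2 -> bits=0110100
After insert 'rat': sets bits 2 5 -> bits=0110110
After insert 'gnu': sets bits 0 5 -> bits=1110110
Not inserted: cow dog — query each against bits=1110110:
query cow: checks bit1=1, bit2=1 (all 1) -> maybe => FALSE POSITIVE
query dog: checks bit2=1, bit5=1 (all 1) -> maybe => FALSE POSITIVE
False positives (alphabetical): cow dog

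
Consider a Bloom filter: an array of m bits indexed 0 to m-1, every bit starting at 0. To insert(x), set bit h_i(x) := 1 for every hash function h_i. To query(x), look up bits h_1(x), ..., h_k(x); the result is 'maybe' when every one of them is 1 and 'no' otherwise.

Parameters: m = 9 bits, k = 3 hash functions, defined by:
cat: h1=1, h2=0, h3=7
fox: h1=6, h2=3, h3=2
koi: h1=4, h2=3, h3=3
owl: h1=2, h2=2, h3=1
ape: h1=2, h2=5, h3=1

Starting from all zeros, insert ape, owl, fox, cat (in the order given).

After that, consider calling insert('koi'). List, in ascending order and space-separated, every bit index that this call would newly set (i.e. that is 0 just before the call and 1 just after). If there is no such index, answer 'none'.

Start: bits=000000000
After insert 'ape': sets bits 1 2 5 -> bits=011001000
After insert 'owl': sets bits 1 2 -> bits=011001000
After insert 'fox': sets bits 2 3 6 -> bits=011101100
After insert 'cat': sets bits 0 1 7 -> bits=111101110
insert 'koi' would touch bits 3 4; currently bit3=1, bit4=0
Bits that are 0 among those (would change 0->1): 4

Answer: 4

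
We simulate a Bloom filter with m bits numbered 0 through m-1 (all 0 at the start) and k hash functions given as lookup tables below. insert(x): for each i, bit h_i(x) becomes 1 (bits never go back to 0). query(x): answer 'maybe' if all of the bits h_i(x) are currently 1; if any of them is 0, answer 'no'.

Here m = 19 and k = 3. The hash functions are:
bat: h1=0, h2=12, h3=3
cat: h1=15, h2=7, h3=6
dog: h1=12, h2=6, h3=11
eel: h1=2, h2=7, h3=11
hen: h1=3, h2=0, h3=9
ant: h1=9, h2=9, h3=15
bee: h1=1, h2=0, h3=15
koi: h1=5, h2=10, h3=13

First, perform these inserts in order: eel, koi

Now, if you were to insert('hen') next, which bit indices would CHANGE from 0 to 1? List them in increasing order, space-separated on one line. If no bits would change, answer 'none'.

Answer: 0 3 9

Derivation:
Start: bits=0000000000000000000
After insert 'eel': sets bits 2 7 11 -> bits=0010000100010000000
After insert 'koi': sets bits 5 10 13 -> bits=0010010100110100000
insert 'hen' would touch bits 0 3 9; currently bit0=0, bit3=0, bit9=0
Bits that are 0 among those (would change 0->1): 0 3 9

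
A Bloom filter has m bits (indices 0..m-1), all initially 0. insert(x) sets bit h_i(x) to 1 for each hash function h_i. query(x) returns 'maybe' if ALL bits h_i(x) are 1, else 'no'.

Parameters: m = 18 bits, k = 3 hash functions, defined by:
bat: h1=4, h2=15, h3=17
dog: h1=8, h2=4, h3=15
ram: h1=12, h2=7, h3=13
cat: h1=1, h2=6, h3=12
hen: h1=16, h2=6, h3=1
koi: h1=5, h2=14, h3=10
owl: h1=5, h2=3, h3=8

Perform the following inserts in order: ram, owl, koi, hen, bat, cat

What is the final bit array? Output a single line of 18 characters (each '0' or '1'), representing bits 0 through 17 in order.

Answer: 010111111010111111

Derivation:
Start: bits=000000000000000000
After insert 'ram': sets bits 7 12 13 -> bits=000000010000110000
After insert 'owl': sets bits 3 5 8 -> bits=000101011000110000
After insert 'koi': sets bits 5 10 14 -> bits=000101011010111000
After insert 'hen': sets bits 1 6 16 -> bits=010101111010111010
After insert 'bat': sets bits 4 15 17 -> bits=010111111010111111
After insert 'cat': sets bits 1 6 12 -> bits=010111111010111111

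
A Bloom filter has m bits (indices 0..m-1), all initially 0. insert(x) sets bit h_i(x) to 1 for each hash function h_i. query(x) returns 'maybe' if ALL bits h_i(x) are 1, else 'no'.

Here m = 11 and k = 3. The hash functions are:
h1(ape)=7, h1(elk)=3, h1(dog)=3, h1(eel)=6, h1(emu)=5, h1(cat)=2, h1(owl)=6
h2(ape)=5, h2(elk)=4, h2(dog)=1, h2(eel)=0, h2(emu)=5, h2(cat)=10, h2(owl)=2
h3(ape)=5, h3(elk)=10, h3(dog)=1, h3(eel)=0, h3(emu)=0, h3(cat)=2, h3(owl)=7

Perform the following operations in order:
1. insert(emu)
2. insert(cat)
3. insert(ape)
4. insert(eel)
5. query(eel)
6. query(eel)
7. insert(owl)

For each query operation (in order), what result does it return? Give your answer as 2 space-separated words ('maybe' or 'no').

Start: bits=00000000000
Op 1: insert emu -> sets bits 0 5 -> bits=10000100000
Op 2: insert cat -> sets bits 2 10 -> bits=10100100001
Op 3: insert ape -> sets bits 5 7 -> bits=10100101001
Op 4: insert eel -> sets bits 0 6 -> bits=10100111001
Op 5: query eel -> checks bit0=1, bit6=1 (all 1) -> maybe
Op 6: query eel -> checks bit0=1, bit6=1 (all 1) -> maybe
Op 7: insert owl -> sets bits 2 6 7 -> bits=10100111001
Query results in order: maybe maybe

Answer: maybe maybe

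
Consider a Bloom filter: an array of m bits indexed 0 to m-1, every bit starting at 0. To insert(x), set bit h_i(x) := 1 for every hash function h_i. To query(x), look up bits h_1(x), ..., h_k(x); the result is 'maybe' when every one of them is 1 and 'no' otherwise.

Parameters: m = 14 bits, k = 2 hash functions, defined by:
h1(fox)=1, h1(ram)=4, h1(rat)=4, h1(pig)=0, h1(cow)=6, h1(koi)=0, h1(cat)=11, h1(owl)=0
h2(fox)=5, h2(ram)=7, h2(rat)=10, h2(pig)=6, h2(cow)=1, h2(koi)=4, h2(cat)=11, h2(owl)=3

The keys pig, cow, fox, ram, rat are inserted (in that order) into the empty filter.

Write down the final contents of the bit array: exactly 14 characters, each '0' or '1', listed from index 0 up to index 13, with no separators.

Answer: 11001111001000

Derivation:
Start: bits=00000000000000
After insert 'pig': sets bits 0 6 -> bits=10000010000000
After insert 'cow': sets bits 1 6 -> bits=11000010000000
After insert 'fox': sets bits 1 5 -> bits=11000110000000
After insert 'ram': sets bits 4 7 -> bits=11001111000000
After insert 'rat': sets bits 4 10 -> bits=11001111001000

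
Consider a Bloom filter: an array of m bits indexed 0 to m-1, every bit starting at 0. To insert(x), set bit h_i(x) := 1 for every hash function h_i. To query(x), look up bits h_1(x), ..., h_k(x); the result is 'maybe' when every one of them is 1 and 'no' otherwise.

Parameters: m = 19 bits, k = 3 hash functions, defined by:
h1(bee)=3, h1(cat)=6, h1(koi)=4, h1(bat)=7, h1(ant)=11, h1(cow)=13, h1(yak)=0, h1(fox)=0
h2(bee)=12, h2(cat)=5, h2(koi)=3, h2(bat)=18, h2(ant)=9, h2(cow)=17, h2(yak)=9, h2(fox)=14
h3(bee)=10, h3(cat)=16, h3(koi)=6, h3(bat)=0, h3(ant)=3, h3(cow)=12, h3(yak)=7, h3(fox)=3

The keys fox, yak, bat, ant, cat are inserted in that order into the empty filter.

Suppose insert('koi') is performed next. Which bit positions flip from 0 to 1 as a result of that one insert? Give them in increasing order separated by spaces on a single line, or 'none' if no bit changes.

Answer: 4

Derivation:
Start: bits=0000000000000000000
After insert 'fox': sets bits 0 3 14 -> bits=1001000000000010000
After insert 'yak': sets bits 0 7 9 -> bits=1001000101000010000
After insert 'bat': sets bits 0 7 18 -> bits=1001000101000010001
After insert 'ant': sets bits 3 9 11 -> bits=1001000101010010001
After insert 'cat': sets bits 5 6 16 -> bits=1001011101010010101
insert 'koi' would touch bits 3 4 6; currently bit3=1, bit4=0, bit6=1
Bits that are 0 among those (would change 0->1): 4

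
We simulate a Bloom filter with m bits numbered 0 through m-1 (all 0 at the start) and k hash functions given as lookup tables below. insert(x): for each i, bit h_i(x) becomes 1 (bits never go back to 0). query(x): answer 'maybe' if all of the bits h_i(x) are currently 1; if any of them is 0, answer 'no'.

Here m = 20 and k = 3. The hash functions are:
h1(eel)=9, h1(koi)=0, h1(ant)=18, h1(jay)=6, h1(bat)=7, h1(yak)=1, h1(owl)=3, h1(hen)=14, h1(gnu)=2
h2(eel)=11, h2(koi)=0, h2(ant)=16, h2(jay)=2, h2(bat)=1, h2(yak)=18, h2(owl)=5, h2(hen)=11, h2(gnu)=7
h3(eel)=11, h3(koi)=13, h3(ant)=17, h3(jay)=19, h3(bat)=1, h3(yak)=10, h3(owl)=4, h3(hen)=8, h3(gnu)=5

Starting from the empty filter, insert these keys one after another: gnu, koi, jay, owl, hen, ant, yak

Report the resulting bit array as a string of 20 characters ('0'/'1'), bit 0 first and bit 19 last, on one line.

Start: bits=00000000000000000000
After insert 'gnu': sets bits 2 5 7 -> bits=00100101000000000000
After insert 'koi': sets bits 0 13 -> bits=10100101000001000000
After insert 'jay': sets bits 2 6 19 -> bits=10100111000001000001
After insert 'owl': sets bits 3 4 5 -> bits=10111111000001000001
After insert 'hen': sets bits 8 11 14 -> bits=10111111100101100001
After insert 'ant': sets bits 16 17 18 -> bits=10111111100101101111
After insert 'yak': sets bits 1 10 18 -> bits=11111111101101101111

Answer: 11111111101101101111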